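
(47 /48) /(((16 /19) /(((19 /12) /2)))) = 16967 /18432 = 0.92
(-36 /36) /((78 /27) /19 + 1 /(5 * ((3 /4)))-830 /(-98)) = -41895 /372367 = -0.11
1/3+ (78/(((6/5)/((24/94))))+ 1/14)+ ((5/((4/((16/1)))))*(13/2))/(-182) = 32149/1974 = 16.29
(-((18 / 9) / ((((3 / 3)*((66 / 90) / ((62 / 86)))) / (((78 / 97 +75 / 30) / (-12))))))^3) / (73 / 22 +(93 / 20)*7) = 4903872695819375 / 1108556839774033936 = 0.00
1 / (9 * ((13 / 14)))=14 / 117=0.12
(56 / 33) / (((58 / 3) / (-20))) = -560 / 319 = -1.76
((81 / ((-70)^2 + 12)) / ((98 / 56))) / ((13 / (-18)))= -729 / 55874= -0.01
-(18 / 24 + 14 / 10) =-43 / 20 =-2.15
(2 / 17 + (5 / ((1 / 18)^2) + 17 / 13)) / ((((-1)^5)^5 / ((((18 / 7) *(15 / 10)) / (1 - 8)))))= 9675045 / 10829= 893.44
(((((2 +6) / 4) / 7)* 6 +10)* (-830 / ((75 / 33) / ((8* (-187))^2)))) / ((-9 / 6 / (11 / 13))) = 7372257457664 / 1365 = 5400921214.41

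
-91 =-91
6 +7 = 13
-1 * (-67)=67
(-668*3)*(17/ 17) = -2004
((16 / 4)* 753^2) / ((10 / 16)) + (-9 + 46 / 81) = 1469683913 / 405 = 3628849.17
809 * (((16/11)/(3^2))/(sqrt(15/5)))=12944 * sqrt(3)/297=75.49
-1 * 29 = -29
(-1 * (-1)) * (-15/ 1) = -15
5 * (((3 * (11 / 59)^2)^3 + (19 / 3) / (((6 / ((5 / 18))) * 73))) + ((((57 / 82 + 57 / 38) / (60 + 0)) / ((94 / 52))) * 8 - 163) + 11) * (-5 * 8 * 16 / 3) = 233516537569870313352800 / 1441859417018585973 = 161955.14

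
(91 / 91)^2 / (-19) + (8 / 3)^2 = 1207 / 171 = 7.06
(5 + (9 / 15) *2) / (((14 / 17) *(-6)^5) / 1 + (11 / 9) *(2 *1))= -4743 / 4897010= -0.00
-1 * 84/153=-28/51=-0.55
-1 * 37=-37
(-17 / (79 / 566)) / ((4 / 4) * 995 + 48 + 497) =-4811 / 60830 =-0.08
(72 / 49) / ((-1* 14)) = -0.10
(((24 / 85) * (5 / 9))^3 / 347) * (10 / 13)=5120 / 598388661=0.00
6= 6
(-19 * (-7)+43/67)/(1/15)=134310/67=2004.63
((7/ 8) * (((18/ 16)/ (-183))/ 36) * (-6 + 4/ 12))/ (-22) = -119/ 3091968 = -0.00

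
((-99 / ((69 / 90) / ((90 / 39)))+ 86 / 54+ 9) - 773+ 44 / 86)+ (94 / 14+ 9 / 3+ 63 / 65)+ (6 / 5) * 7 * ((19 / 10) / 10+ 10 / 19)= -12040869719587 / 11542371750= -1043.19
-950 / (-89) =950 / 89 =10.67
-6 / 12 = -1 / 2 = -0.50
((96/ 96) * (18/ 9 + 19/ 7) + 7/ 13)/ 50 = 0.11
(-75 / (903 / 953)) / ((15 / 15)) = -23825 / 301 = -79.15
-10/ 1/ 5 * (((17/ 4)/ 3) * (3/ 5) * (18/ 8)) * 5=-153/ 8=-19.12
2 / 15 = 0.13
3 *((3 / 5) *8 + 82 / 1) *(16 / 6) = 3472 / 5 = 694.40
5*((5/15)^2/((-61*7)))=-5/3843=-0.00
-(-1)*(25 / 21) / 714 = 25 / 14994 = 0.00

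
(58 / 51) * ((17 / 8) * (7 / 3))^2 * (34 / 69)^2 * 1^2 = 6.79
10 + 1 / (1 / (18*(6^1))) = 118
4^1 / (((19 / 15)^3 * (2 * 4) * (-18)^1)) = -375 / 27436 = -0.01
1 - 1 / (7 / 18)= -11 / 7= -1.57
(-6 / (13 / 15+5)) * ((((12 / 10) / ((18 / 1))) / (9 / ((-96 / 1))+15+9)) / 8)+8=22439 / 2805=8.00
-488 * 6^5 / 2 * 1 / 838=-948672 / 419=-2264.13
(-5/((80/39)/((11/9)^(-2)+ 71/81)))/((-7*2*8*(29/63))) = 0.07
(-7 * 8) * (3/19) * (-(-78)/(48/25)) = -359.21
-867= -867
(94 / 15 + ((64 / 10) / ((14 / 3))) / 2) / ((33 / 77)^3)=7154 / 81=88.32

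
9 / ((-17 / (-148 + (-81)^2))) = -57717 / 17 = -3395.12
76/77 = 0.99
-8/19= -0.42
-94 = -94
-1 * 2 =-2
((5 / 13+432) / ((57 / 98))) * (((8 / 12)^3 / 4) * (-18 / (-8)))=275429 / 2223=123.90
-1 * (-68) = 68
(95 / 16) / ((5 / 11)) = 209 / 16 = 13.06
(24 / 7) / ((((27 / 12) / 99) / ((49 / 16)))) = 462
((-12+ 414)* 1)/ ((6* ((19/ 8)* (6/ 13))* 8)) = 871/ 114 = 7.64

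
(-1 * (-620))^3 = 238328000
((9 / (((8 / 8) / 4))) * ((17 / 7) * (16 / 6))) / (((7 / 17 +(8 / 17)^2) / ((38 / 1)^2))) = 531662.54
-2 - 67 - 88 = -157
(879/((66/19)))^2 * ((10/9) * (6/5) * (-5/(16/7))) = -1084702115/5808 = -186760.01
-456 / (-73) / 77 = 456 / 5621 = 0.08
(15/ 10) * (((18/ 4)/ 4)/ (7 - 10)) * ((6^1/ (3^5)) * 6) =-1/ 12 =-0.08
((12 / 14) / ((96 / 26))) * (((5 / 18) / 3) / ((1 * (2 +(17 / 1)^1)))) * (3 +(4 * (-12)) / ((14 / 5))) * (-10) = 3575 / 22344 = 0.16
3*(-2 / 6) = -1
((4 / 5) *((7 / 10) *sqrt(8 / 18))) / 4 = 7 / 75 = 0.09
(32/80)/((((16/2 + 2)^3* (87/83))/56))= 1162/54375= 0.02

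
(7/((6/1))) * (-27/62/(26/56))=-441/403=-1.09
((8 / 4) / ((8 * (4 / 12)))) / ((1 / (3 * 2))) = 9 / 2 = 4.50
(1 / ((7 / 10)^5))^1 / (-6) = -0.99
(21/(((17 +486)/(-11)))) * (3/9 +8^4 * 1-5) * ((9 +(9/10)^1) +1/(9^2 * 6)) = -11370474038/611145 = -18605.20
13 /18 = 0.72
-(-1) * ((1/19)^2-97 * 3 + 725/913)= -290.20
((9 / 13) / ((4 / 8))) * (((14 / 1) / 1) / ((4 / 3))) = 189 / 13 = 14.54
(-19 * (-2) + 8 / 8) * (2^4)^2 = 9984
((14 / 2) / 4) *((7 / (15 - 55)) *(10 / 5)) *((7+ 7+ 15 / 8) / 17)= -6223 / 10880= -0.57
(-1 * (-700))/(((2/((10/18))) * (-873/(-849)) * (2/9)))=247625/291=850.95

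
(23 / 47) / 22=23 / 1034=0.02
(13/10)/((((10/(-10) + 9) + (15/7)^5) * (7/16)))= 249704/4469155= 0.06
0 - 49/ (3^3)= -1.81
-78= -78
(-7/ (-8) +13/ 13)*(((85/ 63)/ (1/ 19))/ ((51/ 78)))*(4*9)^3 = 24008400/ 7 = 3429771.43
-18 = -18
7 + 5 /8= 7.62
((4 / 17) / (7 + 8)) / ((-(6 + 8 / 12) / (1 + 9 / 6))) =-1 / 170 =-0.01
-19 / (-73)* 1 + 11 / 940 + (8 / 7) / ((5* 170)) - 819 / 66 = -5450391659 / 449117900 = -12.14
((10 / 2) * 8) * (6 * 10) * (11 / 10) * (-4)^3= -168960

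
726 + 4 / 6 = 2180 / 3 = 726.67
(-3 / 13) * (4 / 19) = -12 / 247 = -0.05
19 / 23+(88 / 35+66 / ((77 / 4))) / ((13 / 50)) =3813 / 161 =23.68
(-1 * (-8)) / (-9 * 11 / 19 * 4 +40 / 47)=-1786 / 4463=-0.40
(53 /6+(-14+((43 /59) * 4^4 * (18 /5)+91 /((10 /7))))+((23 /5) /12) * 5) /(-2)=-863907 /2360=-366.06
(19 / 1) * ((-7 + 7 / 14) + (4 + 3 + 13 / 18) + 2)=551 / 9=61.22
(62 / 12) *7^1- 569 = -3197 / 6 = -532.83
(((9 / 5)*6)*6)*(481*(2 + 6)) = 1246752 / 5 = 249350.40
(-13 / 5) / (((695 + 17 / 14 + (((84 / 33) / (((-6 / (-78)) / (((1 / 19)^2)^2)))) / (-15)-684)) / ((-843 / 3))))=219940927206 / 3677001919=59.82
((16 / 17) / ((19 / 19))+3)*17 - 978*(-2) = 2023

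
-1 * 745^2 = -555025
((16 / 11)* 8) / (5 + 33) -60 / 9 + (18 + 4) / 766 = -1520507 / 240141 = -6.33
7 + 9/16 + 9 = 265/16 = 16.56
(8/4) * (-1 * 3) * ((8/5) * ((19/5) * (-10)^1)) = 1824/5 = 364.80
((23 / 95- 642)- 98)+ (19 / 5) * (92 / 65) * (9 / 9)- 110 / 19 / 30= -13607954 / 18525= -734.57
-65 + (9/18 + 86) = 43/2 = 21.50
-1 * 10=-10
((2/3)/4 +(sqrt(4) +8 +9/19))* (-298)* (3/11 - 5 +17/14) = 97778717/8778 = 11139.07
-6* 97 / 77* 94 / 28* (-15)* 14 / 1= 410310 / 77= 5328.70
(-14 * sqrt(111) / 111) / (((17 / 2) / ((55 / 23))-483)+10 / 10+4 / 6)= 1540 * sqrt(111) / 5833679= 0.00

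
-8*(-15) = 120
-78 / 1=-78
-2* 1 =-2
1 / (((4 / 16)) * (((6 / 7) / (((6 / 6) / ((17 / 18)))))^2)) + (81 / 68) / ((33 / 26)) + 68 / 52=690161 / 82654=8.35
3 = 3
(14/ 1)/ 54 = 7/ 27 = 0.26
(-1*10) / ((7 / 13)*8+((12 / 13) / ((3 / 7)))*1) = -65 / 42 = -1.55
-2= -2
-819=-819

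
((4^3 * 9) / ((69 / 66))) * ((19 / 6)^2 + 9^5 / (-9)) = -83013920 / 23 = -3609300.87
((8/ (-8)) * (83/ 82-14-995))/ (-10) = -16531/ 164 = -100.80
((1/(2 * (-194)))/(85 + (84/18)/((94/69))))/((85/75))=-705/27412976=-0.00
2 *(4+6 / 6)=10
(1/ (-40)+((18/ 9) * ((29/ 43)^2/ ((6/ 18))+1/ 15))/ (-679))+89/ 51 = 1464883657/ 853720280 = 1.72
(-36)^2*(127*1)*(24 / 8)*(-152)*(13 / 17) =-975701376 / 17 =-57394198.59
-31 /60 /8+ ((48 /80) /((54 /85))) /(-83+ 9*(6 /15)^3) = -1128179 /14836320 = -0.08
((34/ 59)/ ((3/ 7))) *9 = 714/ 59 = 12.10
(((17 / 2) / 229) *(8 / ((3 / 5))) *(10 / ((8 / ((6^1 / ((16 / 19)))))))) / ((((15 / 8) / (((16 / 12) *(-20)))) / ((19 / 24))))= -306850 / 6183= -49.63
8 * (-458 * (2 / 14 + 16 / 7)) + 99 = -61595 / 7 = -8799.29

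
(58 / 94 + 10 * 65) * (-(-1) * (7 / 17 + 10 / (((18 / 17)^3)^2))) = 22126313566757 / 4529294496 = 4885.16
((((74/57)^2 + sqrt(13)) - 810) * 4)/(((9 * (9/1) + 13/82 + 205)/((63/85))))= -8.34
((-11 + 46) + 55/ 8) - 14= 223/ 8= 27.88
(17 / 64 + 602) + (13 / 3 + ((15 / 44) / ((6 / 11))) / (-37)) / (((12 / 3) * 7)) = 29957131 / 49728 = 602.42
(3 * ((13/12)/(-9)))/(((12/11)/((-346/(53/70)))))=865865/5724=151.27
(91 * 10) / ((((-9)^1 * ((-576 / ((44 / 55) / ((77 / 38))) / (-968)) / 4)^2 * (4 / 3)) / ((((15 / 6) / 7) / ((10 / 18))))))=-2271412 / 6615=-343.37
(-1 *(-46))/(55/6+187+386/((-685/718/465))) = -0.00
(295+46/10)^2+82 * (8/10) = 2245644/25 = 89825.76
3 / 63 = 1 / 21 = 0.05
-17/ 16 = -1.06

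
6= 6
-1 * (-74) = 74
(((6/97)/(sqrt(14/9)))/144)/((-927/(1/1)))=-sqrt(14)/10070928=-0.00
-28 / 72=-7 / 18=-0.39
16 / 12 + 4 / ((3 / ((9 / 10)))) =38 / 15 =2.53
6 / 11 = 0.55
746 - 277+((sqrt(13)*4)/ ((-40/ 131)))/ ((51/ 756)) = 469 - 16506*sqrt(13)/ 85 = -231.16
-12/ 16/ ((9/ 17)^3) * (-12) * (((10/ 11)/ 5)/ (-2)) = -4913/ 891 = -5.51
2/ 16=0.12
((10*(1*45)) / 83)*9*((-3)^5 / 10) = -98415 / 83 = -1185.72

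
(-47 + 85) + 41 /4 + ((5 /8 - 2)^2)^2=212273 /4096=51.82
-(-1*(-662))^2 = -438244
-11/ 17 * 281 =-181.82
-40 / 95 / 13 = -8 / 247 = -0.03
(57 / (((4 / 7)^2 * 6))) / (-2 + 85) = 931 / 2656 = 0.35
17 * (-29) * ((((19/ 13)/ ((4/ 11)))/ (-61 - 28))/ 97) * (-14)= -721259/ 224458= -3.21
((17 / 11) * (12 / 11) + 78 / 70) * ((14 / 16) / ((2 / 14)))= 83013 / 4840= 17.15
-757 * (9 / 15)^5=-183951 / 3125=-58.86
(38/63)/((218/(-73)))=-1387/6867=-0.20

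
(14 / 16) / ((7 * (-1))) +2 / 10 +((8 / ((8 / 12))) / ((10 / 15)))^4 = 4199043 / 40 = 104976.08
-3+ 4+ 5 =6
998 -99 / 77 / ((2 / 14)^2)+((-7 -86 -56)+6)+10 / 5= 794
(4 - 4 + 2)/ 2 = 1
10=10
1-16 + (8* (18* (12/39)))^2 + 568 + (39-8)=430472/169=2547.17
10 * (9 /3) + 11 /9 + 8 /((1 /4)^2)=1433 /9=159.22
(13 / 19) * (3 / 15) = 13 / 95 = 0.14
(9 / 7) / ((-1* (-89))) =9 / 623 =0.01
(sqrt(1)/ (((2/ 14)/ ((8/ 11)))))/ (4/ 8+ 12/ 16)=224/ 55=4.07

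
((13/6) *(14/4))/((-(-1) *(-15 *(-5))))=91/900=0.10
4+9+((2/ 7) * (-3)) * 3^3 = -71/ 7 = -10.14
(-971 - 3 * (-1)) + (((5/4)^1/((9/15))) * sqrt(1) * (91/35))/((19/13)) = -219859/228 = -964.29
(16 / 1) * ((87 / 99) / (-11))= -464 / 363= -1.28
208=208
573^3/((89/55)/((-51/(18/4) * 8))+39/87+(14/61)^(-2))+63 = 1333125716521473/137576591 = 9690062.15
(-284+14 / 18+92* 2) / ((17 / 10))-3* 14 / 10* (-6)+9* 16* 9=966068 / 765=1262.83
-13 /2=-6.50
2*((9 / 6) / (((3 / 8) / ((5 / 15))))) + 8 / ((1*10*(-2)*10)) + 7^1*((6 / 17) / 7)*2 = 4249 / 1275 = 3.33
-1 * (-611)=611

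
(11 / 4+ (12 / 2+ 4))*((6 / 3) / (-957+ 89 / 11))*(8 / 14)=-33 / 2149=-0.02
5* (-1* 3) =-15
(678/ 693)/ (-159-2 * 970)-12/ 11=-529174/ 484869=-1.09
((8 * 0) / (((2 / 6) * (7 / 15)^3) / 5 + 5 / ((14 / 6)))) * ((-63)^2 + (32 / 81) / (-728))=0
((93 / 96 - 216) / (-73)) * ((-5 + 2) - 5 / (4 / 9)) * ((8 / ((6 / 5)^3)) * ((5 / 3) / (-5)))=16342375 / 252288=64.78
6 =6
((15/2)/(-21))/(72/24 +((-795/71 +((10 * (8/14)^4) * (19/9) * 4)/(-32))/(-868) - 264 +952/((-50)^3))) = 7431470156250/5430801695505413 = 0.00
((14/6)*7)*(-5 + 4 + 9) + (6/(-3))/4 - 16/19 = 14743/114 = 129.32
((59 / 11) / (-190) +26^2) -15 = 1381431 / 2090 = 660.97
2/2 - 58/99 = 41/99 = 0.41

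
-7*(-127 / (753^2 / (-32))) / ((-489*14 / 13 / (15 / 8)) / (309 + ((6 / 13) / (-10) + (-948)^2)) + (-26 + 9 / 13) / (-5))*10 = -25727353371200 / 259530892075581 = -0.10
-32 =-32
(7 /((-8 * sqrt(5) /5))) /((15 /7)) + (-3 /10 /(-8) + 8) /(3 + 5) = 643 /640 - 49 * sqrt(5) /120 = 0.09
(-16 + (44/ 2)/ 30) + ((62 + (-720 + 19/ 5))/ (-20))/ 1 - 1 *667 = -194867/ 300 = -649.56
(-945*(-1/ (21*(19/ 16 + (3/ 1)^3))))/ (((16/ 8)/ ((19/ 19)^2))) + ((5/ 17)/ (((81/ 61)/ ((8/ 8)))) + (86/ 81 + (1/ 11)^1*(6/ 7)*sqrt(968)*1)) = 430879/ 207009 + 12*sqrt(2)/ 7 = 4.51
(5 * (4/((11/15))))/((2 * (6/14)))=350/11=31.82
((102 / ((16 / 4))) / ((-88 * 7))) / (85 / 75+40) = -765 / 760144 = -0.00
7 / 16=0.44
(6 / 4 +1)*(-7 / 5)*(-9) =63 / 2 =31.50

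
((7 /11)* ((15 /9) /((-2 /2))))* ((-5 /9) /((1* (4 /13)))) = 2275 /1188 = 1.91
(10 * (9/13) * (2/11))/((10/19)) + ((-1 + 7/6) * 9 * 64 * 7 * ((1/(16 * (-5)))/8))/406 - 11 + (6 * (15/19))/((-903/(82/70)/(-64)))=-8.22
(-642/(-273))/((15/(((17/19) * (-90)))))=-21828/1729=-12.62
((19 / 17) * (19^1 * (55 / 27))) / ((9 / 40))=794200 / 4131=192.25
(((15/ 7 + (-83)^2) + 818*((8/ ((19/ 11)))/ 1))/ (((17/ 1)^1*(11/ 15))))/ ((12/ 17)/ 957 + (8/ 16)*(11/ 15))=18536350500/ 7949809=2331.67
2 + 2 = 4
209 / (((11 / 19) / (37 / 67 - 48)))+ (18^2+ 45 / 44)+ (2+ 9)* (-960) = -80667949 / 2948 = -27363.62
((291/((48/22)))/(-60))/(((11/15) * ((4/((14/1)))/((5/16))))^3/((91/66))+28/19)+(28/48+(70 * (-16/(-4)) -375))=-1297016751104041/13548664938624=-95.73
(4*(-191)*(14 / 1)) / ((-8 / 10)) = 13370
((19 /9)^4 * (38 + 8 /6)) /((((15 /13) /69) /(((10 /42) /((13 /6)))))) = 707382388 /137781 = 5134.11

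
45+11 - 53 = 3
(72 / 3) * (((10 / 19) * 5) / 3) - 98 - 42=-2260 / 19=-118.95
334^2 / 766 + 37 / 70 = 3918631 / 26810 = 146.16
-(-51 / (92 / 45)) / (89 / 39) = 89505 / 8188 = 10.93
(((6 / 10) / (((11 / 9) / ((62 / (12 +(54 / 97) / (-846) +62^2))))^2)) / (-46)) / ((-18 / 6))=3235769571042 / 4300275673016248915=0.00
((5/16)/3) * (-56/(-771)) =35/4626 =0.01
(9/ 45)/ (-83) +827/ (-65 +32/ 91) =-31237538/ 2441445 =-12.79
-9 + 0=-9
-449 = -449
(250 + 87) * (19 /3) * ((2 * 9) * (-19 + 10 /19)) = -709722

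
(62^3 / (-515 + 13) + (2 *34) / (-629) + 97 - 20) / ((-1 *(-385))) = -3694973 / 3575495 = -1.03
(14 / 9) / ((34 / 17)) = 7 / 9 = 0.78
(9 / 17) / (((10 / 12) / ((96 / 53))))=5184 / 4505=1.15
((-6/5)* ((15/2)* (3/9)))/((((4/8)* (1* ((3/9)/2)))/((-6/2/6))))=18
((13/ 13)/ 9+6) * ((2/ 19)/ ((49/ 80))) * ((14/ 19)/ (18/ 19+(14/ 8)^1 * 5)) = 6400/ 80199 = 0.08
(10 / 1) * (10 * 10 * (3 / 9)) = 1000 / 3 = 333.33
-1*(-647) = 647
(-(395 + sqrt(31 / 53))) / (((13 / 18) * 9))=-790 / 13 - 2 * sqrt(1643) / 689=-60.89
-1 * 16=-16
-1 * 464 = -464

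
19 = 19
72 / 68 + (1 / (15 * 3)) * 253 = 6.68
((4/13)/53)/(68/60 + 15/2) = 120/178451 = 0.00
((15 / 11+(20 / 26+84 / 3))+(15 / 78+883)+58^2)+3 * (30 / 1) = 1249055 / 286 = 4367.33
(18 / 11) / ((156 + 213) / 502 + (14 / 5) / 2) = 0.77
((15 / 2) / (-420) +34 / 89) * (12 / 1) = 5445 / 1246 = 4.37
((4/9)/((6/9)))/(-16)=-1/24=-0.04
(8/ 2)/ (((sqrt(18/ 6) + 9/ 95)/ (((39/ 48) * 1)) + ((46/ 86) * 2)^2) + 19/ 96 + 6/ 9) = -408590864118802560/ 1262319317490239 + 236584792616140800 * sqrt(3)/ 1262319317490239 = 0.94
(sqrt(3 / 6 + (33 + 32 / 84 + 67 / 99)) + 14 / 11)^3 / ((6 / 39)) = 6956287 / 7986 + 7812415* sqrt(7376138) / 14087304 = 2377.22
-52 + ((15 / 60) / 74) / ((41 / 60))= -157753 / 3034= -52.00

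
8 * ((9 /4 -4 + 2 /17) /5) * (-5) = 222 /17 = 13.06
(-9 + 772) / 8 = 763 / 8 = 95.38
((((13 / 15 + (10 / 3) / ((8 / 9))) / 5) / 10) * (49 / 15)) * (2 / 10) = 13573 / 225000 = 0.06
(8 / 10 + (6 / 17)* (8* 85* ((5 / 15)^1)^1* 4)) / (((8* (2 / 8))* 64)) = 401 / 160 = 2.51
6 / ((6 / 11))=11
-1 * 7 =-7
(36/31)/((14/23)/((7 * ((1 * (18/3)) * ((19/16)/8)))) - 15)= -47196/605647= -0.08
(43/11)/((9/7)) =301/99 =3.04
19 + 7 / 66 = 1261 / 66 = 19.11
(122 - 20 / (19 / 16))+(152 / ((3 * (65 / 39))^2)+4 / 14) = 370816 / 3325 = 111.52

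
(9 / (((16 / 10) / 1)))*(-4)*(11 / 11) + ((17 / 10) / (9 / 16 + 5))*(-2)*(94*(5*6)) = -310821 / 178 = -1746.19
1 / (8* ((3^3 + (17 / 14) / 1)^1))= 7 / 1580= 0.00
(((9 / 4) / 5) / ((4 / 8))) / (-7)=-9 / 70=-0.13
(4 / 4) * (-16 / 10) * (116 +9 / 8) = -937 / 5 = -187.40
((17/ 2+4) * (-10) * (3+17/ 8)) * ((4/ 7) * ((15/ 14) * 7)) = -76875/ 28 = -2745.54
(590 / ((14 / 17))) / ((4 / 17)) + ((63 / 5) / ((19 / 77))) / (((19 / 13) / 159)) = 434641751 / 50540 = 8599.96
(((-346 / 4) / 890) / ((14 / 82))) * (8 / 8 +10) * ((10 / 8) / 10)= -78023 / 99680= -0.78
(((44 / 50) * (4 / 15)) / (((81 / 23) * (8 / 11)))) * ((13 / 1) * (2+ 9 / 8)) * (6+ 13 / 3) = 1121549 / 29160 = 38.46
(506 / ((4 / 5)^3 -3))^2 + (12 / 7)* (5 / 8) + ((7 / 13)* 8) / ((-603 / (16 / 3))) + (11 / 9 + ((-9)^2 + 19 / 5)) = 6599547066160417 / 159221142990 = 41448.94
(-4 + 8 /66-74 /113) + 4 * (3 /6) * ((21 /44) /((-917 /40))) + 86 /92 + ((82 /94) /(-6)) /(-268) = -1030271536925 /283044136584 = -3.64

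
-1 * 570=-570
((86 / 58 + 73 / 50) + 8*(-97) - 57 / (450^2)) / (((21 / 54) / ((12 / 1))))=-3026520202 / 126875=-23854.35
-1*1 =-1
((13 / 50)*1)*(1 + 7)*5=52 / 5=10.40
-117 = -117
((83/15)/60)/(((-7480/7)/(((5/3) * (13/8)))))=-7553/32313600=-0.00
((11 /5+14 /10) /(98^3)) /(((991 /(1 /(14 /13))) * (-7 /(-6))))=351 /114258355820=0.00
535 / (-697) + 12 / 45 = -5237 / 10455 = -0.50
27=27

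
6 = 6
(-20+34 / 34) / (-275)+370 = 101769 / 275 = 370.07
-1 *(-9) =9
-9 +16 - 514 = -507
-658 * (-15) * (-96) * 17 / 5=-3221568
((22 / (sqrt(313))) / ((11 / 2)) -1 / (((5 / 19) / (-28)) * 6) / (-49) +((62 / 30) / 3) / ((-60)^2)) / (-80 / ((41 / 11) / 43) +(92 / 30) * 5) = 16817503 / 42197652000 -246 * sqrt(313) / 17470721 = 0.00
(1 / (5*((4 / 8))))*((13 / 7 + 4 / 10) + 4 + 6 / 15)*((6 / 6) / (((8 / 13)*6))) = 3029 / 4200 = 0.72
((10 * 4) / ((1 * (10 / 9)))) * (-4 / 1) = -144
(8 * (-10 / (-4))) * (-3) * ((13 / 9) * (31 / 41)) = -65.53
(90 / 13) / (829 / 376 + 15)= 33840 / 84097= 0.40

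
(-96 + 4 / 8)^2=36481 / 4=9120.25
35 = 35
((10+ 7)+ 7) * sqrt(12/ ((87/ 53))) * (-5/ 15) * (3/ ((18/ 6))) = -16 * sqrt(1537)/ 29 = -21.63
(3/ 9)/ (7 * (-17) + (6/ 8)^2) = -16/ 5685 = -0.00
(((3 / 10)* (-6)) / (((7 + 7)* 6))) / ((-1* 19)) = 0.00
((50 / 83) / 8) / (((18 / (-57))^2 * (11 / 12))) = 9025 / 10956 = 0.82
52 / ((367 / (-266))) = -13832 / 367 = -37.69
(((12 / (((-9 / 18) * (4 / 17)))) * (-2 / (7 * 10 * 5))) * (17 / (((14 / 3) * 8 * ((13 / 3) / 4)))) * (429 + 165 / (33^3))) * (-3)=-607575393 / 1926925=-315.31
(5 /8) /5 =1 /8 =0.12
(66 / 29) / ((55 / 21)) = 126 / 145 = 0.87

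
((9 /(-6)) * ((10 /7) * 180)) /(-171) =300 /133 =2.26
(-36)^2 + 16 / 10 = 6488 / 5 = 1297.60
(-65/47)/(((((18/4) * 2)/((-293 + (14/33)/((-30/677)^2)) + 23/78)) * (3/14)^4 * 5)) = 284255081488/254402775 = 1117.34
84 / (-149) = -84 / 149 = -0.56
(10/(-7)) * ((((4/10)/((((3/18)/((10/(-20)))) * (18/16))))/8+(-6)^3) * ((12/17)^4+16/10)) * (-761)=-544078301536/1252815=-434284.63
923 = 923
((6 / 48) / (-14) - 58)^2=42211009 / 12544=3365.04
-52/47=-1.11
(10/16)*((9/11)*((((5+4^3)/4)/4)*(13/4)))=40365/5632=7.17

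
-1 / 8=-0.12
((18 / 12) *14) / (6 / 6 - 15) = -3 / 2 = -1.50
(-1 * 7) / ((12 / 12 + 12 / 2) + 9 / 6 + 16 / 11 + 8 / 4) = -154 / 263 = -0.59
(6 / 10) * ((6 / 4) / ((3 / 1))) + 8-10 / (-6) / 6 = 386 / 45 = 8.58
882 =882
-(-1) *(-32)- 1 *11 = -43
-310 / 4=-155 / 2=-77.50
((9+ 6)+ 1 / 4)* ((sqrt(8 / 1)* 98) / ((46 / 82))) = 122549* sqrt(2) / 23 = 7535.24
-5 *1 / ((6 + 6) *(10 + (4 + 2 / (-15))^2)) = -375 / 22456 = -0.02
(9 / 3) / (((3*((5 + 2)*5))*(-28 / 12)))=-3 / 245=-0.01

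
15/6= 2.50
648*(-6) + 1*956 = -2932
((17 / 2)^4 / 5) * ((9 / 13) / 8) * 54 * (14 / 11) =142069221 / 22880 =6209.32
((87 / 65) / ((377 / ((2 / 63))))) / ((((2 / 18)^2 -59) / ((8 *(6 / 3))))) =-432 / 14130935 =-0.00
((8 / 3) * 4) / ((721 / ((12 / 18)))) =64 / 6489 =0.01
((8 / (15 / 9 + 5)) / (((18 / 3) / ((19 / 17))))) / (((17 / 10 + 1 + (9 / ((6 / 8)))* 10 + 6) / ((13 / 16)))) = 0.00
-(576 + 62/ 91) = -576.68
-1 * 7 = -7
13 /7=1.86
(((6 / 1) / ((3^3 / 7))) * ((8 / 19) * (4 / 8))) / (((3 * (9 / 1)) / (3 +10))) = 728 / 4617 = 0.16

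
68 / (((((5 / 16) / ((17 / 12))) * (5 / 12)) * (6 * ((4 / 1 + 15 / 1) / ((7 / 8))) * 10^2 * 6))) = 0.01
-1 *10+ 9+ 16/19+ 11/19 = 0.42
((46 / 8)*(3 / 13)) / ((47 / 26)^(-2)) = 152421 / 35152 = 4.34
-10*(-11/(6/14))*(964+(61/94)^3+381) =430184547485/1245876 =345286.81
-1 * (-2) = 2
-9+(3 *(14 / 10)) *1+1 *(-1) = -29 / 5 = -5.80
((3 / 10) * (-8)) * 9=-108 / 5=-21.60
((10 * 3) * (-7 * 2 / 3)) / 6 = -70 / 3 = -23.33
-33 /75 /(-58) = 11 /1450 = 0.01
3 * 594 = 1782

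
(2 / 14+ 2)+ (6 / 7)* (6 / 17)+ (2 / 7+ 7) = 9.73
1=1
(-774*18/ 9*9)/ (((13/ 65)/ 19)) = -1323540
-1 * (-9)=9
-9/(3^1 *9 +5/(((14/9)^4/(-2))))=-19208/53979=-0.36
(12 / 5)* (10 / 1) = 24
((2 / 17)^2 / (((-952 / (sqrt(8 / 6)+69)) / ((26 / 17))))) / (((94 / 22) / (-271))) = 77506*sqrt(3) / 82435227+2673957 / 27478409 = 0.10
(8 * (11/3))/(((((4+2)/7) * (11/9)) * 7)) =4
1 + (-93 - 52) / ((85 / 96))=-2767 / 17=-162.76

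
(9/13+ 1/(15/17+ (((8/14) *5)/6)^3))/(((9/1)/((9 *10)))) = 6899832/405379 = 17.02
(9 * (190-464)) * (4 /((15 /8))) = -26304 /5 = -5260.80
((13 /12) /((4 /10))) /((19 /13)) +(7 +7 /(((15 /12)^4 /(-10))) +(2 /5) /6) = -375293 /19000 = -19.75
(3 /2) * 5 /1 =15 /2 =7.50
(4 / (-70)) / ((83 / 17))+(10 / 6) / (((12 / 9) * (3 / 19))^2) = 5241893 / 139440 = 37.59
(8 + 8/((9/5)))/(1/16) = 1792/9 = 199.11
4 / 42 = 2 / 21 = 0.10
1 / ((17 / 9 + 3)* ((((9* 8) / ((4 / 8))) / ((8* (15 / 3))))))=5 / 88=0.06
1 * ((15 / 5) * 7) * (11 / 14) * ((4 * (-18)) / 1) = -1188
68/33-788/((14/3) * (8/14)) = -19367/66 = -293.44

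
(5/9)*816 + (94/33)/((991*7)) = 34592538/76307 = 453.33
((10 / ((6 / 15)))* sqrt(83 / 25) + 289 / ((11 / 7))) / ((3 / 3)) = 5* sqrt(83) + 2023 / 11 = 229.46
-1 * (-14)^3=2744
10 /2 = 5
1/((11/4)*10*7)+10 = 3852/385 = 10.01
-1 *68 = -68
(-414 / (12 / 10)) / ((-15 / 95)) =2185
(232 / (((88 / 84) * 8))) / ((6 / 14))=1421 / 22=64.59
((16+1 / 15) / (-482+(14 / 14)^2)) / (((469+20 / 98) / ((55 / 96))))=-0.00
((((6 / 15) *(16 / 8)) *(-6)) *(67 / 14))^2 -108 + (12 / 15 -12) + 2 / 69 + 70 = 40446524 / 84525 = 478.52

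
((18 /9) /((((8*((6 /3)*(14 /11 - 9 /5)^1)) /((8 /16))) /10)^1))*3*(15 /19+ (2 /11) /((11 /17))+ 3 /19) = -26475 /6061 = -4.37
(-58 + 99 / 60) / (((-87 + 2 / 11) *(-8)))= -12397 / 152800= -0.08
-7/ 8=-0.88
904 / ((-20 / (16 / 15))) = -3616 / 75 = -48.21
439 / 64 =6.86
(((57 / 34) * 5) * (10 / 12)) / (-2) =-475 / 136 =-3.49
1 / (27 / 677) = 677 / 27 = 25.07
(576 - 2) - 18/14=4009/7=572.71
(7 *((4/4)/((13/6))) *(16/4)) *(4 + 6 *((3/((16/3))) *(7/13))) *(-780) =-762300/13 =-58638.46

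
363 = 363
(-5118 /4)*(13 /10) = -33267 /20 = -1663.35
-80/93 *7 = -560/93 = -6.02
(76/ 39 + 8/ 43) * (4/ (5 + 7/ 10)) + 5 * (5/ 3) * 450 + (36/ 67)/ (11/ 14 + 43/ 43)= 600706443106/ 160111575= 3751.80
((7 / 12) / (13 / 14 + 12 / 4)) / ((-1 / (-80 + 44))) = 294 / 55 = 5.35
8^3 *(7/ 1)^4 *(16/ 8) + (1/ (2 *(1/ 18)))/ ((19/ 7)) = 46713919/ 19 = 2458627.32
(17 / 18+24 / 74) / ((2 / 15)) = 4225 / 444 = 9.52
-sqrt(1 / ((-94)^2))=-1 / 94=-0.01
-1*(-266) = 266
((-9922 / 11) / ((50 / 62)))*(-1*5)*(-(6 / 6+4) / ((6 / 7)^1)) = -97867 / 3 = -32622.33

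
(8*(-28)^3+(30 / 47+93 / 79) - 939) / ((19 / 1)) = -655541974 / 70547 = -9292.27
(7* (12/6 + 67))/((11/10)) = 4830/11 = 439.09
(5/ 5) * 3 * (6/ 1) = 18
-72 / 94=-36 / 47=-0.77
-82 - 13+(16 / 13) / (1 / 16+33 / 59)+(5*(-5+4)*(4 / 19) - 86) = -26108653 / 144989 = -180.07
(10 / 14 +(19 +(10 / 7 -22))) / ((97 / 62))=-372 / 679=-0.55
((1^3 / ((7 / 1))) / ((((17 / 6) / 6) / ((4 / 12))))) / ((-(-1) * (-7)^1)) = -0.01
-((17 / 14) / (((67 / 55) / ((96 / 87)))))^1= -14960 / 13601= -1.10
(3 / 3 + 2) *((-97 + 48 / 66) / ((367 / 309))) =-981693 / 4037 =-243.17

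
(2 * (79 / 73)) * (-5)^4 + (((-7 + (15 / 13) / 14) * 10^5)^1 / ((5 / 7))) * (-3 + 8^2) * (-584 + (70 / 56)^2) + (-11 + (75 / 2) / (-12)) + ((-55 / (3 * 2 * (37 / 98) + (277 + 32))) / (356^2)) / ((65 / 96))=2629924749047076071545 / 76433150872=34408168694.38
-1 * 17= -17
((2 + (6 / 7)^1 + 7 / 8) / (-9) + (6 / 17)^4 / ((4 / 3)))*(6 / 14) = -16966001 / 98220696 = -0.17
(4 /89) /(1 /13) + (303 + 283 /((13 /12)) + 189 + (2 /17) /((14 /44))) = 103838424 /137683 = 754.18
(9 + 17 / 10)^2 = 11449 / 100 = 114.49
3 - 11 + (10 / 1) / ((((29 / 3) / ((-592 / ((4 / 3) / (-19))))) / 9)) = 2277488 / 29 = 78534.07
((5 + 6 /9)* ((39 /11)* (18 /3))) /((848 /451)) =27183 /424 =64.11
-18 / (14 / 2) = -18 / 7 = -2.57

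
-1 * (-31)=31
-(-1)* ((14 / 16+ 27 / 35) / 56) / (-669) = -461 / 10489920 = -0.00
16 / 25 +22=566 / 25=22.64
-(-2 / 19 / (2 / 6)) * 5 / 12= 5 / 38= 0.13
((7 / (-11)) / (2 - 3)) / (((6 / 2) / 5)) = 1.06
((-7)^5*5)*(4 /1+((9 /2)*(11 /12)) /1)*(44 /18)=-60085025 /36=-1669028.47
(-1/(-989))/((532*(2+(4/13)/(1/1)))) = 13/15784440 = 0.00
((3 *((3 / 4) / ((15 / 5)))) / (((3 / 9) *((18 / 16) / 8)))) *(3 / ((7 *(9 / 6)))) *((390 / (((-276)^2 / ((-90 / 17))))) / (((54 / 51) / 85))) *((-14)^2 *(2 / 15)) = -1237600 / 4761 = -259.95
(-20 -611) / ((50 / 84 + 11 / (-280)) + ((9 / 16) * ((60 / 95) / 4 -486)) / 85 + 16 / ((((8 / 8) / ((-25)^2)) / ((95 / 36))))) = -60424560 / 2526745357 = -0.02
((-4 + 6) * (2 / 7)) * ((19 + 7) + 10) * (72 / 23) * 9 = 93312 / 161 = 579.58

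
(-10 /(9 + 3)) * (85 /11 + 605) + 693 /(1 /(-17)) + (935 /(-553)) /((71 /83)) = -15928536814 /1295679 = -12293.58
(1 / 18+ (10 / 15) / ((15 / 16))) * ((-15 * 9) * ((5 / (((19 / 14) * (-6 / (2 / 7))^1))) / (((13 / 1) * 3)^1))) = 115 / 247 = 0.47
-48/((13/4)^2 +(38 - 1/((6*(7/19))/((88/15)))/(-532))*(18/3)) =-564480/2805847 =-0.20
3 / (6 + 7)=3 / 13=0.23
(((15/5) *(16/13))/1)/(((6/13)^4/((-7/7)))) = -2197/27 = -81.37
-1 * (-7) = 7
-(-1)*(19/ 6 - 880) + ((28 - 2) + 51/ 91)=-464249/ 546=-850.27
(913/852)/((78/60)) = 4565/5538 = 0.82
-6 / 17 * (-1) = 6 / 17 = 0.35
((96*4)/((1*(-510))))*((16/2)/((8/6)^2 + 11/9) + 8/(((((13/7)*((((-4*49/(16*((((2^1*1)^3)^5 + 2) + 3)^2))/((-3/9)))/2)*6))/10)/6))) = -1128048409088/595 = -1895879679.14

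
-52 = -52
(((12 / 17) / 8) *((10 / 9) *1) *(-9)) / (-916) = 0.00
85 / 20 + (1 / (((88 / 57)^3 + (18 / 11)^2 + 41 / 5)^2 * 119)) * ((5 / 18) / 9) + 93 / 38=161137669645442657504929 / 24059844116201421651956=6.70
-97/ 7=-13.86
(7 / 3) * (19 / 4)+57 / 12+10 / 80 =383 / 24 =15.96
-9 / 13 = -0.69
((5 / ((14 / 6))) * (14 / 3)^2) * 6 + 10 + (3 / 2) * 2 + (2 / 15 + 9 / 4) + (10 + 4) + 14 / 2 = 316.38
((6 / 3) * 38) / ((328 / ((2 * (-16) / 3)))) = -304 / 123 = -2.47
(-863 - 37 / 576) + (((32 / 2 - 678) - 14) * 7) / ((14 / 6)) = -1665253 / 576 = -2891.06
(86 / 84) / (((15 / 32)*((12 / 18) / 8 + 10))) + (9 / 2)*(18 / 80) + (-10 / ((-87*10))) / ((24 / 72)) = 7449017 / 5895120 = 1.26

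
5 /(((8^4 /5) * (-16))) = -0.00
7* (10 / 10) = 7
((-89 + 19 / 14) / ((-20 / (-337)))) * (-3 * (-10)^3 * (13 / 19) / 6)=-134387175 / 266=-505214.94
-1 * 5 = -5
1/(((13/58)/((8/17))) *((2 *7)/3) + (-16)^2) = 696/179723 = 0.00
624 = 624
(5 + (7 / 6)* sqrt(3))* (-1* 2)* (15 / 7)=-150 / 7 - 5* sqrt(3)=-30.09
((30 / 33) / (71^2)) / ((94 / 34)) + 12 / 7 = 1.71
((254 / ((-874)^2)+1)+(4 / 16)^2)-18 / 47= 97632911 / 143608688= 0.68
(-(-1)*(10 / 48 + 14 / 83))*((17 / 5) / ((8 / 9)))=38301 / 26560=1.44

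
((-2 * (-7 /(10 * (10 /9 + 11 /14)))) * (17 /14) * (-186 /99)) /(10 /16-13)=59024 /433785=0.14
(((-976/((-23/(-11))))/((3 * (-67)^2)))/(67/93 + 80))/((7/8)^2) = -21300224/37978686221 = -0.00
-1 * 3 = -3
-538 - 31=-569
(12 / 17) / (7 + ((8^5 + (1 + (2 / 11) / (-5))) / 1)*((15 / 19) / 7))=4389 / 23022760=0.00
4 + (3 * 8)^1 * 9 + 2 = 222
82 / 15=5.47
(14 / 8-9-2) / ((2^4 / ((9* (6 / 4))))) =-999 / 128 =-7.80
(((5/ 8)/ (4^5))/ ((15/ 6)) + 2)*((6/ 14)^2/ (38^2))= 73737/ 289816576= 0.00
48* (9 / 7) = 432 / 7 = 61.71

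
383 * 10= 3830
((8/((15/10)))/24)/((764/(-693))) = -77/382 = -0.20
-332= -332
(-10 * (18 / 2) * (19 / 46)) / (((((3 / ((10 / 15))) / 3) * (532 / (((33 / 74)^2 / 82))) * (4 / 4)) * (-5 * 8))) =3267 / 1156706432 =0.00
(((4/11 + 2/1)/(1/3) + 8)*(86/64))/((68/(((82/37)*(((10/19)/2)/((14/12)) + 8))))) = 80041963/14723632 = 5.44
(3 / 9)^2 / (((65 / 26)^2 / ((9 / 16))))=1 / 100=0.01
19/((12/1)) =19/12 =1.58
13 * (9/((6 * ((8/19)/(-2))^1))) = -741/8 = -92.62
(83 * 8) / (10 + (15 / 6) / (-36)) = 47808 / 715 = 66.86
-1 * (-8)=8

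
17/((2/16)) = 136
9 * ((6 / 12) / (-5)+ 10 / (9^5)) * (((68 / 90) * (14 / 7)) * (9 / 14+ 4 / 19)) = -227484191 / 196337925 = -1.16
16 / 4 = 4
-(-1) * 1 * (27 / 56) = 27 / 56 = 0.48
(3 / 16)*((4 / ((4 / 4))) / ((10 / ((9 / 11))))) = 27 / 440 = 0.06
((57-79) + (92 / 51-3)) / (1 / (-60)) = 23660 / 17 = 1391.76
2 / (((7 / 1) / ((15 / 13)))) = 30 / 91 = 0.33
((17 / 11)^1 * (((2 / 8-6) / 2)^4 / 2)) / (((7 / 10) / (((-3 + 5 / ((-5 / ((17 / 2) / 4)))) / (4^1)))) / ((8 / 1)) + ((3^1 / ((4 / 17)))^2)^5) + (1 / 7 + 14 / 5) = 27649388574673002729553 / 9395423300588704279285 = 2.94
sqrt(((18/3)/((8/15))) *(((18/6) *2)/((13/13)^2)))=3 *sqrt(30)/2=8.22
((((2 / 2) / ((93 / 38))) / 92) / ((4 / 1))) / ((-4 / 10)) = -95 / 34224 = -0.00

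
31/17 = 1.82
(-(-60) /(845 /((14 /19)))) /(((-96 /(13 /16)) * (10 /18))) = -63 /79040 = -0.00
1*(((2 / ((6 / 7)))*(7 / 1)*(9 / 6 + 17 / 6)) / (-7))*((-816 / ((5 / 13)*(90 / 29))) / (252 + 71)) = 274456 / 12825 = 21.40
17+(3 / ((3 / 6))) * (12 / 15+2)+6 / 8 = 691 / 20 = 34.55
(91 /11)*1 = 91 /11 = 8.27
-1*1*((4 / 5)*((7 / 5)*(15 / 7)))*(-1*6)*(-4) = -288 / 5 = -57.60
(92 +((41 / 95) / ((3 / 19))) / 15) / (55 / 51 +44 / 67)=3374857 / 63525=53.13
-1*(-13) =13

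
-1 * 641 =-641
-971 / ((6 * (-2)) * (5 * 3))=971 / 180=5.39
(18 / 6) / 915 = 1 / 305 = 0.00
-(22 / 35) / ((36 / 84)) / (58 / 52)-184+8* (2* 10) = -11012 / 435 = -25.31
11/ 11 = 1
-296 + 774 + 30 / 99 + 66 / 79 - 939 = -1198859 / 2607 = -459.86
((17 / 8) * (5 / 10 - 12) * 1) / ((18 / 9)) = -391 / 32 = -12.22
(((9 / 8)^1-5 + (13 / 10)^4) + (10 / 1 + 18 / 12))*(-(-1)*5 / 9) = 34937 / 6000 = 5.82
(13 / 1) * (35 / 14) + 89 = 243 / 2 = 121.50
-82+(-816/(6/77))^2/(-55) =-9969754/5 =-1993950.80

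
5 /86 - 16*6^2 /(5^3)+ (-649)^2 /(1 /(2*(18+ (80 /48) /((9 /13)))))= 4989756325903 /290250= 17191236.26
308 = 308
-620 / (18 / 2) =-620 / 9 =-68.89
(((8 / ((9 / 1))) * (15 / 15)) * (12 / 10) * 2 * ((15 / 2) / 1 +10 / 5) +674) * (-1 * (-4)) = 41656 / 15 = 2777.07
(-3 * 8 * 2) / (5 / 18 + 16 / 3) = -864 / 101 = -8.55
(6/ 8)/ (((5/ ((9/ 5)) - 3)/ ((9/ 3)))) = -10.12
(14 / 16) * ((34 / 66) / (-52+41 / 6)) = -119 / 11924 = -0.01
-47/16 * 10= -235/8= -29.38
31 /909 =0.03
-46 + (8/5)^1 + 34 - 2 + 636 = 3118/5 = 623.60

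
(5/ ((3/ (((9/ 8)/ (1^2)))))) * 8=15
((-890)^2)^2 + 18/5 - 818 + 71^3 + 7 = 3137113835518/5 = 627422767103.60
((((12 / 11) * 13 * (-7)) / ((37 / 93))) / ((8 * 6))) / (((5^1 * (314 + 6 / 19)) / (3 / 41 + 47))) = -0.16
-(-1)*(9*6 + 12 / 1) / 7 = 66 / 7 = 9.43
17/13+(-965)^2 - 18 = 12105708/13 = 931208.31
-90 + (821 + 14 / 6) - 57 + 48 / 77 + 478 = 266795 / 231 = 1154.96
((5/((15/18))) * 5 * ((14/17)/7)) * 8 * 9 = 4320/17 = 254.12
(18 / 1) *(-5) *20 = -1800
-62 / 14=-31 / 7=-4.43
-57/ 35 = -1.63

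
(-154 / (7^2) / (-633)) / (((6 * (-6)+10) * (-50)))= 11 / 2880150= 0.00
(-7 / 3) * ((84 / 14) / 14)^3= -9 / 49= -0.18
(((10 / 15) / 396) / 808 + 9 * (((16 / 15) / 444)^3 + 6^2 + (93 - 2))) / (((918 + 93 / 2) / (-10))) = -10420306105310539 / 879298794326700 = -11.85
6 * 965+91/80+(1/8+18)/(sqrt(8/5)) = 145 * sqrt(10)/32+463291/80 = 5805.47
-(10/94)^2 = -25/2209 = -0.01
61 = 61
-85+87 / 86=-7223 / 86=-83.99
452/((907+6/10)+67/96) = 216960/435983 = 0.50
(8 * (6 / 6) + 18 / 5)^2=3364 / 25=134.56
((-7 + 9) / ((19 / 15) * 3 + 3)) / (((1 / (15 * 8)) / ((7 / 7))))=35.29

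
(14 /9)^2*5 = 12.10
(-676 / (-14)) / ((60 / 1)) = 169 / 210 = 0.80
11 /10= 1.10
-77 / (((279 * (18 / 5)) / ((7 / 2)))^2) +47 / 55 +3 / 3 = 10284769597 / 5548506480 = 1.85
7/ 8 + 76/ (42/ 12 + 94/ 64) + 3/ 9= 20993/ 1272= 16.50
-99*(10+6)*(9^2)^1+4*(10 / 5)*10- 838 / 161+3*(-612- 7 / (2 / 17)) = -41938473 / 322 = -130243.70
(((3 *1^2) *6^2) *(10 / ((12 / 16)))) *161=231840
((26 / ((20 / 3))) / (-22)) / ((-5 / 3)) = 117 / 1100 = 0.11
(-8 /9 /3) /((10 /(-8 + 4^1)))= 0.12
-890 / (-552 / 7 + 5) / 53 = 0.23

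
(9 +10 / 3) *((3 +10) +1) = 518 / 3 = 172.67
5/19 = 0.26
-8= -8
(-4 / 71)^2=16 / 5041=0.00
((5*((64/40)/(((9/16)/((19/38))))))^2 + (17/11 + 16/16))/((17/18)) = 94648/1683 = 56.24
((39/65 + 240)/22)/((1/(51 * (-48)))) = -1472472/55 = -26772.22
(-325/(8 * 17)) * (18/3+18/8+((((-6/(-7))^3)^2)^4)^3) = -75414868539592709759423806729858043169516029307779607987669807525/3825232004512652984317035603363424088303502740953343152335821344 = -19.72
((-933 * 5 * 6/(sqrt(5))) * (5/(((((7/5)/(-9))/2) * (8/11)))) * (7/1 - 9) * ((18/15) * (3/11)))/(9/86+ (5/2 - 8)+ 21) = -97489170 * sqrt(5)/4697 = -46410.99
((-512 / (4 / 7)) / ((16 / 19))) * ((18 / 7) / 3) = -912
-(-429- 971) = 1400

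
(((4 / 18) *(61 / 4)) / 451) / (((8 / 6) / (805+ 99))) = 6893 / 1353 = 5.09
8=8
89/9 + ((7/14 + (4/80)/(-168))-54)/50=4444717/504000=8.82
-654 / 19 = -34.42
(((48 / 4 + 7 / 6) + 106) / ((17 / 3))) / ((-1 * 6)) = -715 / 204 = -3.50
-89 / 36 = -2.47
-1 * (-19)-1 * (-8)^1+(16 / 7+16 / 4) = 233 / 7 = 33.29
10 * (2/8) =5/2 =2.50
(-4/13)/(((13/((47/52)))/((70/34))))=-1645/37349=-0.04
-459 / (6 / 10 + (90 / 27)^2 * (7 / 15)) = -61965 / 781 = -79.34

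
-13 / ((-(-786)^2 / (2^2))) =13 / 154449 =0.00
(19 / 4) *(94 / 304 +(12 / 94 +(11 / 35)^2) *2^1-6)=-45839127 / 1842400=-24.88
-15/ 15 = -1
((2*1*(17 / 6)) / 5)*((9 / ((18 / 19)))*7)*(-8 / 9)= -9044 / 135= -66.99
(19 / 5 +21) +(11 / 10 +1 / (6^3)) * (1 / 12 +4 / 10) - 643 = -40024763 / 64800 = -617.67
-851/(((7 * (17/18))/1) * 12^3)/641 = -851/7322784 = -0.00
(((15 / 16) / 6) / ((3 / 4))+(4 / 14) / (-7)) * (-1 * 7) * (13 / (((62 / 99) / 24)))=-253539 / 434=-584.19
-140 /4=-35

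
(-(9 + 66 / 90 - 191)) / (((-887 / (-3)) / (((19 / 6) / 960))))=0.00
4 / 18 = 2 / 9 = 0.22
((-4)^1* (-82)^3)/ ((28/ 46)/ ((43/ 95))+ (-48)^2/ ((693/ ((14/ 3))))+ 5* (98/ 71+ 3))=5110579266144/ 89818853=56898.74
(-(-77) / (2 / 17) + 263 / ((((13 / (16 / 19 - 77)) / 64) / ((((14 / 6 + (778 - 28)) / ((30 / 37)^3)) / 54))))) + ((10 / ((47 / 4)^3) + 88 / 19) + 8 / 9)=-36127119701325836429 / 14021010636750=-2576641.63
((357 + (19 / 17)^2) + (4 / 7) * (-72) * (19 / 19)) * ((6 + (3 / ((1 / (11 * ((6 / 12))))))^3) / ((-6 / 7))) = -3847432235 / 2312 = -1664114.29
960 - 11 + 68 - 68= 949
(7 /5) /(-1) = -7 /5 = -1.40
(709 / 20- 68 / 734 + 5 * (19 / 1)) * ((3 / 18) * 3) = 956823 / 14680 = 65.18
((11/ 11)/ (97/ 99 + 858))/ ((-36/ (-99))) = 1089/ 340156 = 0.00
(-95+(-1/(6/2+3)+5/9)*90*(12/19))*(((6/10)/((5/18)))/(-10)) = 15.75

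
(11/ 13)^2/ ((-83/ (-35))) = 0.30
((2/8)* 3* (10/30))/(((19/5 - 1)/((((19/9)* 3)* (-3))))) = -95/56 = -1.70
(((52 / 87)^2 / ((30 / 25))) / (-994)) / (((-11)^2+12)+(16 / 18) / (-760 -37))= -2693860 / 1196251427931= -0.00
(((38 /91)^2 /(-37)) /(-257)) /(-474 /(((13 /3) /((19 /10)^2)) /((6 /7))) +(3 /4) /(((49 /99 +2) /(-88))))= -685900 /13649279714343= -0.00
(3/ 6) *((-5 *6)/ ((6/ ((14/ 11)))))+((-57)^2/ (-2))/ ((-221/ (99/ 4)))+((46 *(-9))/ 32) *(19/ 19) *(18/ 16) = 51091543/ 311168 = 164.19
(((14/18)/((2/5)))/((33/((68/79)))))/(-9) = -1190/211167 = -0.01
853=853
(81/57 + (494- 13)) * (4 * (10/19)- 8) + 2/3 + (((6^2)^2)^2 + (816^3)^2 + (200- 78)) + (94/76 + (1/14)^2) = 62665062983581984047113/212268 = 295216721237218912.16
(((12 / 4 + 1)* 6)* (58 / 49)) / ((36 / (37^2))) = 158804 / 147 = 1080.30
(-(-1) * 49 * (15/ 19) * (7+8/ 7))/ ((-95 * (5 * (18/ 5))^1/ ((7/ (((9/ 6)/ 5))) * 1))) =-245/ 57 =-4.30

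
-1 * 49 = -49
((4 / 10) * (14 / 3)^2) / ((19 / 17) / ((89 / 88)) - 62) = -42364 / 296145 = -0.14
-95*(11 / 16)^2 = -11495 / 256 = -44.90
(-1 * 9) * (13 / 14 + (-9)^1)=1017 / 14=72.64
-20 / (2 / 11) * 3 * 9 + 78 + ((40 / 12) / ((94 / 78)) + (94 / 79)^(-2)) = -25523031 / 8836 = -2888.53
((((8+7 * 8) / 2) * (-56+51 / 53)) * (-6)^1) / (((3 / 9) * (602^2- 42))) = 840096 / 9602593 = 0.09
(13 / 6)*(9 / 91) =3 / 14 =0.21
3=3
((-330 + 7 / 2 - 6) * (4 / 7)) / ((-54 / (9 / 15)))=2.11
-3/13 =-0.23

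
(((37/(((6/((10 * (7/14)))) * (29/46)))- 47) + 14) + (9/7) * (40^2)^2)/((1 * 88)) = 250561211/6699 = 37402.78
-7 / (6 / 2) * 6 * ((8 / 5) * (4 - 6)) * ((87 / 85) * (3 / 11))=58464 / 4675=12.51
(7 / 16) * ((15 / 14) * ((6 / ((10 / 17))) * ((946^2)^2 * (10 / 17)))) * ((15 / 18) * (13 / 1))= 24401649402487.50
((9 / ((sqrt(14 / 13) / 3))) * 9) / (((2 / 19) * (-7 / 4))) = -4617 * sqrt(182) / 49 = -1271.16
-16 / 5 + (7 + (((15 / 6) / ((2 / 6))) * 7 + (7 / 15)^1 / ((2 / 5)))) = 862 / 15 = 57.47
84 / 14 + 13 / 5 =43 / 5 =8.60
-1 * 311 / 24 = -12.96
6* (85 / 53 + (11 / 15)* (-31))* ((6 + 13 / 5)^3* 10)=-5342234344 / 6625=-806375.00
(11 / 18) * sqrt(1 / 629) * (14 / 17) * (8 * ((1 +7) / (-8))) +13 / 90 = 13 / 90 -616 * sqrt(629) / 96237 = -0.02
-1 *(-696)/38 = 348/19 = 18.32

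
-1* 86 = -86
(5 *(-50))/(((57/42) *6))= -1750/57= -30.70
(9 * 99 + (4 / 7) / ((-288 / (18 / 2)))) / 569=1.57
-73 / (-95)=73 / 95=0.77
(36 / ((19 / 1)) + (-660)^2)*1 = 8276436 / 19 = 435601.89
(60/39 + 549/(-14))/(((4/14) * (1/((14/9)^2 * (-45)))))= 1679965/117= 14358.68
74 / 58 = 37 / 29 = 1.28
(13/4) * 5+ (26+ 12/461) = 77957/1844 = 42.28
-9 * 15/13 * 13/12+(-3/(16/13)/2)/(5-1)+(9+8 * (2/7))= -241/896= -0.27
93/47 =1.98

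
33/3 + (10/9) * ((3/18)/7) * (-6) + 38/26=10076/819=12.30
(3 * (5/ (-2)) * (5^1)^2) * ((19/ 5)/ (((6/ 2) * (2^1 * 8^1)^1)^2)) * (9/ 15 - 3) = 0.74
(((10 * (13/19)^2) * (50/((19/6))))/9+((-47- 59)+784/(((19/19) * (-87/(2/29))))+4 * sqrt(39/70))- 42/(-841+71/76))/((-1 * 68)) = 54335860543393/37565040527610- sqrt(2730)/1190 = 1.40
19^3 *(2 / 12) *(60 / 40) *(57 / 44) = 390963 / 176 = 2221.38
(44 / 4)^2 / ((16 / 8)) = 121 / 2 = 60.50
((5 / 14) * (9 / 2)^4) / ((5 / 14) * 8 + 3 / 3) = 1215 / 32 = 37.97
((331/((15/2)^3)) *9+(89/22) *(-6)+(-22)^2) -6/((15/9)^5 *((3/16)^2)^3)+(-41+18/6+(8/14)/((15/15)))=-10308.06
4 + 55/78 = 367/78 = 4.71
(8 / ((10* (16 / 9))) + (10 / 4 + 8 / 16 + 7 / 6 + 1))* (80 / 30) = 14.98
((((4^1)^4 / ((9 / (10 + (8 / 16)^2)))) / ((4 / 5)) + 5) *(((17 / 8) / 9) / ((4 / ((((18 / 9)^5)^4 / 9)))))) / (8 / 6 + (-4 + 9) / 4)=7408844800 / 7533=983518.49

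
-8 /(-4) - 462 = -460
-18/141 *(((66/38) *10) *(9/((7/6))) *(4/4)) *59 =-6308280/6251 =-1009.16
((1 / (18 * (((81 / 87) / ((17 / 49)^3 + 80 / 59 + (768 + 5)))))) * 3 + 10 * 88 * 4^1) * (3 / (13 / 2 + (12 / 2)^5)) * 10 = 748015645820 / 53038404531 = 14.10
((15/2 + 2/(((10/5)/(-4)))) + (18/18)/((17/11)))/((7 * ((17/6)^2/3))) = 7614/34391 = 0.22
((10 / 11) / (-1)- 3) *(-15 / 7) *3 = 1935 / 77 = 25.13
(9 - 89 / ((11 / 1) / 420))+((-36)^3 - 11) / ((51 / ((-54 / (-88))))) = -2955111 / 748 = -3950.68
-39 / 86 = -0.45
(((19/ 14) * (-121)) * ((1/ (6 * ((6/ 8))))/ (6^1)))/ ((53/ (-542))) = 623029/ 10017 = 62.20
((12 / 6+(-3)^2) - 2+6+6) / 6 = 7 / 2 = 3.50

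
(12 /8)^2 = 9 /4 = 2.25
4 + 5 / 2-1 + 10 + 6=43 / 2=21.50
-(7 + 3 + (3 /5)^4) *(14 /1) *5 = -88634 /125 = -709.07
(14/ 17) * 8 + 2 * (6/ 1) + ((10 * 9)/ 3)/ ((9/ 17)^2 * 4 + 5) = 706394/ 30073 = 23.49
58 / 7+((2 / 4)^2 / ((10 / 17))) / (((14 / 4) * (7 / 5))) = 1641 / 196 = 8.37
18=18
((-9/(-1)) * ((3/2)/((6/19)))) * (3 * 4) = 513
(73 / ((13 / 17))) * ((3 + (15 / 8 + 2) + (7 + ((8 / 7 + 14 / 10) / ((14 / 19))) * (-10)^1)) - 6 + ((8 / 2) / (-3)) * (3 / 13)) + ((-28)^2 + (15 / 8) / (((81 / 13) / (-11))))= -1602063929 / 894348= -1791.32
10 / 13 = 0.77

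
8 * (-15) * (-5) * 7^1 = 4200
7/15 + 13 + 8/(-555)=7466/555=13.45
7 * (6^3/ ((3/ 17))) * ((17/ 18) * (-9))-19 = -72847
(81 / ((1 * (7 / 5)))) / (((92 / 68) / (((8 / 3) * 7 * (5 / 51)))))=1800 / 23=78.26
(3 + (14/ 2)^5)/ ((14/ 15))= 126075/ 7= 18010.71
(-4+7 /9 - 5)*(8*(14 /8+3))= -2812 /9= -312.44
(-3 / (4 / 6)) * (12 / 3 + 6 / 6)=-45 / 2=-22.50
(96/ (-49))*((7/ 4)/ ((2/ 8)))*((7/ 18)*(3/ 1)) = -16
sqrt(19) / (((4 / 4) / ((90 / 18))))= 5 *sqrt(19)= 21.79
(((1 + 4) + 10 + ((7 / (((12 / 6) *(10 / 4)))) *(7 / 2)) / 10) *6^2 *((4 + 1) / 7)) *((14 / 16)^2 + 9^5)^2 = 39821739516512145 / 28672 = 1388872053449.78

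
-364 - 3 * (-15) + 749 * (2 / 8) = -131.75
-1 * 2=-2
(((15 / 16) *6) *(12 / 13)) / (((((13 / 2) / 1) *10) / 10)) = 135 / 169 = 0.80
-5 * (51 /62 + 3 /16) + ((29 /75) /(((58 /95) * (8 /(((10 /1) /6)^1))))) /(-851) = -1199149 /237429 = -5.05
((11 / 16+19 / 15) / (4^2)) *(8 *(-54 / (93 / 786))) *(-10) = 552951 / 124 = 4459.28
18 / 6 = 3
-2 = -2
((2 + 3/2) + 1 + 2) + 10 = 33/2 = 16.50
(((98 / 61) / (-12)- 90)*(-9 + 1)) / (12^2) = 32989 / 6588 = 5.01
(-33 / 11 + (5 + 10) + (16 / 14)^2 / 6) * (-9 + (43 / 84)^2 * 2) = -13426447 / 129654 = -103.56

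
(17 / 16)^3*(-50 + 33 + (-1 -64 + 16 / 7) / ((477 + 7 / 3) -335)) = -64905643 / 3103744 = -20.91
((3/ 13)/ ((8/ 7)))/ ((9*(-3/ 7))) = -49/ 936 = -0.05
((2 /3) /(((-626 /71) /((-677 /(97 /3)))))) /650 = 48067 /19734650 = 0.00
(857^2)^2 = 539415333601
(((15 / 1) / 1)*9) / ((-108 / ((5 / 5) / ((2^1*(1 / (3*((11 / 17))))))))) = -165 / 136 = -1.21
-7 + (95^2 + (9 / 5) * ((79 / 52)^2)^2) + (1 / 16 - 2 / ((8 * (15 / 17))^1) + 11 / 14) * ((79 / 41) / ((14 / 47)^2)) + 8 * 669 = 22197262230235297 / 1542348837120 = 14391.86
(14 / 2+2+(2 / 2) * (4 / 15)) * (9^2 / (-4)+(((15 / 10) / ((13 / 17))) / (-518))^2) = -34037250951 / 181387024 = -187.65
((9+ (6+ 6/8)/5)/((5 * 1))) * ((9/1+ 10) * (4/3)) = 1311/25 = 52.44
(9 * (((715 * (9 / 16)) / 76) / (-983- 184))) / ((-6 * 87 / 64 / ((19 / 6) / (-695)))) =-143 / 6272236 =-0.00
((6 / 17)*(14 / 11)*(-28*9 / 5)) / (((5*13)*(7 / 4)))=-12096 / 60775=-0.20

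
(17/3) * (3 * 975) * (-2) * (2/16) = -16575/4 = -4143.75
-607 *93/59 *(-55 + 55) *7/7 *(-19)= 0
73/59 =1.24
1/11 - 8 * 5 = -439/11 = -39.91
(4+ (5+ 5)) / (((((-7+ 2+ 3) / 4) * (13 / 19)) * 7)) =-76 / 13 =-5.85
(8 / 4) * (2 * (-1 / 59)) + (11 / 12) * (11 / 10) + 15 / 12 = 15509 / 7080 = 2.19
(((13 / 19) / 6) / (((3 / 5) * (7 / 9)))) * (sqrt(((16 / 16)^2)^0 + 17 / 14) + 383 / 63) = 65 * sqrt(434) / 3724 + 24895 / 16758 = 1.85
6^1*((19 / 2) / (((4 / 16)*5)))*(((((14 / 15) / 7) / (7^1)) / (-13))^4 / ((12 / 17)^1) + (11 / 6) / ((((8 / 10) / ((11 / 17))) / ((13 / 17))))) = 51.71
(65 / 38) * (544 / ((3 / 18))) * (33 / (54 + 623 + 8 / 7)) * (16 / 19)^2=192.67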